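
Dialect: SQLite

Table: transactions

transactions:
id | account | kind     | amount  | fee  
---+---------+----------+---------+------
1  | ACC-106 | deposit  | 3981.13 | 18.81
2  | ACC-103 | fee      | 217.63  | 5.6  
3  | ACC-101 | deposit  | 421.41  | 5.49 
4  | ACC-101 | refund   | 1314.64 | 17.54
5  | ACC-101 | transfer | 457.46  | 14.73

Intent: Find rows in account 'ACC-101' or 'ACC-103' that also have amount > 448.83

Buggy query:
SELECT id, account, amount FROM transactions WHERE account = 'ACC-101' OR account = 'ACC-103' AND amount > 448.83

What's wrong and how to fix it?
Bug: AND binds tighter than OR, so this parses as account = 'ACC-101' OR (account = 'ACC-103' AND amount > 448.83)

Fix: Group the OR with parentheses (or use IN), then AND the threshold

Corrected query:
SELECT id, account, amount FROM transactions WHERE (account = 'ACC-101' OR account = 'ACC-103') AND amount > 448.83

Result:
id | account | amount 
---+---------+--------
4  | ACC-101 | 1314.64
5  | ACC-101 | 457.46 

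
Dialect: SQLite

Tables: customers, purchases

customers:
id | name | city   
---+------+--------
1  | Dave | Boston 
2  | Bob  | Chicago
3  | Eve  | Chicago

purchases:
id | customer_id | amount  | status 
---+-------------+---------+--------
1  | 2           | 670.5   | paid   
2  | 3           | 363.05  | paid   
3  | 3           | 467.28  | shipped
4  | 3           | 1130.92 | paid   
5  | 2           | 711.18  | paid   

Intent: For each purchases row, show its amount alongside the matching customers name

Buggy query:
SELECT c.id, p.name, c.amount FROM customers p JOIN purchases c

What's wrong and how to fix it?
Bug: JOIN with no ON clause produces a cartesian product; every purchases row pairs with every customers row

Fix: Add ON c.customer_id = p.id to the JOIN

Corrected query:
SELECT c.id, p.name, c.amount FROM customers p JOIN purchases c ON c.customer_id = p.id

Result:
id | name | amount 
---+------+--------
1  | Bob  | 670.5  
2  | Eve  | 363.05 
3  | Eve  | 467.28 
4  | Eve  | 1130.92
5  | Bob  | 711.18 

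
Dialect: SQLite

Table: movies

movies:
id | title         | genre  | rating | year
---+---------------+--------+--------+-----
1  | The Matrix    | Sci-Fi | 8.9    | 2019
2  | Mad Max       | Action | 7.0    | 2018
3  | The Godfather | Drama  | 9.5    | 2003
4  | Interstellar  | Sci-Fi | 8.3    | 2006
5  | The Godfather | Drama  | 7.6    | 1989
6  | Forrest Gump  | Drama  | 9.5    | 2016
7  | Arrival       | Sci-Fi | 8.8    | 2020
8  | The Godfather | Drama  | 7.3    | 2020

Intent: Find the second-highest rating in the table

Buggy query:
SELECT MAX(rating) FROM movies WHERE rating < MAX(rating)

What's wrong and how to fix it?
Bug: The inner MAX is an aggregate inside WHERE, which is not allowed

Fix: Put the inner MAX in a scalar subquery

Corrected query:
SELECT MAX(rating) FROM movies WHERE rating < (SELECT MAX(rating) FROM movies)

Result:
MAX(rating)
-----------
8.9        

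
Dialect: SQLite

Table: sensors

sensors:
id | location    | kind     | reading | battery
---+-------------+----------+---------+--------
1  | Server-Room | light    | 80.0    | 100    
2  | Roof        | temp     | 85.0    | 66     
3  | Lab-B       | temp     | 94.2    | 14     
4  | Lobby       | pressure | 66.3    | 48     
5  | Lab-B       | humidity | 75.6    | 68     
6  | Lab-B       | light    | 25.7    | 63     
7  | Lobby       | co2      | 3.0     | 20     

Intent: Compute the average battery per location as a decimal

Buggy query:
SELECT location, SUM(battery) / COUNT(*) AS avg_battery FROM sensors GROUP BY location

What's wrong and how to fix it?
Bug: SUM(battery) and COUNT(*) are both integers; the division truncates the fractional part

Fix: Multiply by 1.0 (or CAST to REAL) to force floating-point division

Corrected query:
SELECT location, SUM(battery) * 1.0 / COUNT(*) AS avg_battery FROM sensors GROUP BY location

Result:
location    | avg_battery
------------+------------
Lab-B       | 48.333333  
Lobby       | 34         
Roof        | 66         
Server-Room | 100        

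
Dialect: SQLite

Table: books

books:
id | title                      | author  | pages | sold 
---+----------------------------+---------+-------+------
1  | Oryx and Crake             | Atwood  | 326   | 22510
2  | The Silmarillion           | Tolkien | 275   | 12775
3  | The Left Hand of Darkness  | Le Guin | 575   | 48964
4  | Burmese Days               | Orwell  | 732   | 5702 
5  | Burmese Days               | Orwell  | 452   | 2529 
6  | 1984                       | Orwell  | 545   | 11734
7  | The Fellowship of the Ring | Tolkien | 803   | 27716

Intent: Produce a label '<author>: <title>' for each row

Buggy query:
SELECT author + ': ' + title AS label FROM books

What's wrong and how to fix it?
Bug: '+' is numeric addition; on text columns SQLite converts them to 0 instead of concatenating

Fix: Use the || operator for string concatenation

Corrected query:
SELECT author || ': ' || title AS label FROM books

Result:
label                              
-----------------------------------
Atwood: Oryx and Crake             
Tolkien: The Silmarillion          
Le Guin: The Left Hand of Darkness 
Orwell: Burmese Days               
Orwell: Burmese Days               
Orwell: 1984                       
Tolkien: The Fellowship of the Ring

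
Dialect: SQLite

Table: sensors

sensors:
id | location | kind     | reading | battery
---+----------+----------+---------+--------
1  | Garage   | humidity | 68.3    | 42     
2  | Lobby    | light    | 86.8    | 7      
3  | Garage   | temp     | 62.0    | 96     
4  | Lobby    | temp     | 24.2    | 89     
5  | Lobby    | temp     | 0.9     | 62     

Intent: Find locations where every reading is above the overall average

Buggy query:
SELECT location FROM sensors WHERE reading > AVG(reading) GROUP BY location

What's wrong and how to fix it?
Bug: AVG() is an aggregate; it can't sit directly in WHERE

Fix: Use a subquery for AVG and a HAVING MIN(...) filter so the condition holds for every row in the group

Corrected query:
SELECT location FROM sensors GROUP BY location HAVING MIN(reading) > (SELECT AVG(reading) FROM sensors)

Result:
location
--------
Garage  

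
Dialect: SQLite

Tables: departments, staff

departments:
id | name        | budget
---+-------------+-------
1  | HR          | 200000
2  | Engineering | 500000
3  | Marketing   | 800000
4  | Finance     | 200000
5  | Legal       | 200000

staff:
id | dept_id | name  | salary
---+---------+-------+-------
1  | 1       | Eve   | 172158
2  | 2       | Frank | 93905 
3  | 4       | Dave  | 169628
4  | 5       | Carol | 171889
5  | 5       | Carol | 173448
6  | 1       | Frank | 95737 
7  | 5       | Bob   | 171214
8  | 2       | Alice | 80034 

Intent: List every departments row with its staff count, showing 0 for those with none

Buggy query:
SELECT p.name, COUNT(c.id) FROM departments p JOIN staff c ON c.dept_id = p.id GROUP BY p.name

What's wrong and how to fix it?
Bug: An inner join excludes parents with zero children

Fix: Switch to LEFT JOIN to retain unmatched parent rows

Corrected query:
SELECT p.name, COUNT(c.id) FROM departments p LEFT JOIN staff c ON c.dept_id = p.id GROUP BY p.name

Result:
name        | COUNT(c.id)
------------+------------
Engineering | 2          
Finance     | 1          
HR          | 2          
Legal       | 3          
Marketing   | 0          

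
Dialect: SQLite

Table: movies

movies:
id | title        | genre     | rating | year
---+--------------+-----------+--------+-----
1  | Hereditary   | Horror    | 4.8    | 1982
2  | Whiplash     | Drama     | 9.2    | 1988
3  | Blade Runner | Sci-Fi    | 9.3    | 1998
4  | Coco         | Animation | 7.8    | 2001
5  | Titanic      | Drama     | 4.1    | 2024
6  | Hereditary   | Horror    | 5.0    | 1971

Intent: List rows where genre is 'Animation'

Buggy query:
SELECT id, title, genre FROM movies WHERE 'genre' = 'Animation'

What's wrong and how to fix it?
Bug: 'genre' in single quotes is a string literal, not the column; the comparison is literal-vs-literal and never true

Fix: Reference the column as genre without single quotes

Corrected query:
SELECT id, title, genre FROM movies WHERE genre = 'Animation'

Result:
id | title | genre    
---+-------+----------
4  | Coco  | Animation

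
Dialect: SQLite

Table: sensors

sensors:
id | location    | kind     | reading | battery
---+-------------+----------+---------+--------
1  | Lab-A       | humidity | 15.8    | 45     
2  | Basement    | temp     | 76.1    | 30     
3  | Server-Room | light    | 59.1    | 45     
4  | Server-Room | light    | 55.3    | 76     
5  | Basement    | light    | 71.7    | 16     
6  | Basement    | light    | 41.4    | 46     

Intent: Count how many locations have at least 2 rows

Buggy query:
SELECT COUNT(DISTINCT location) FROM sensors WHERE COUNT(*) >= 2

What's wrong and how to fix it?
Bug: COUNT(*) cannot appear in WHERE; the per-group count doesn't exist yet

Fix: Group first with HAVING COUNT(*) >= 2, then COUNT the resulting groups

Corrected query:
SELECT COUNT(*) FROM (SELECT location FROM sensors GROUP BY location HAVING COUNT(*) >= 2)

Result:
COUNT(*)
--------
2       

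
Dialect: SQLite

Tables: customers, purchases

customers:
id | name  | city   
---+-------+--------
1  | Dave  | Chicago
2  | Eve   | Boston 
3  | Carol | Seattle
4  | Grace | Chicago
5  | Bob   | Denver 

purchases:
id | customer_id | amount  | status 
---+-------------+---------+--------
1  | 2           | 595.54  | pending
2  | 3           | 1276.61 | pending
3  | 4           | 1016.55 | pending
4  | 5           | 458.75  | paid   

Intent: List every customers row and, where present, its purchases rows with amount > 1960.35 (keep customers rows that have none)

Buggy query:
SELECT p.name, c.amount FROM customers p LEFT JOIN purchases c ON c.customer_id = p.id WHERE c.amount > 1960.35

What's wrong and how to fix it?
Bug: A WHERE condition on the right-hand table after LEFT JOIN drops unmatched parents

Fix: Put 'c.amount > 1960.35' in the JOIN's ON clause instead of WHERE

Corrected query:
SELECT p.name, c.amount FROM customers p LEFT JOIN purchases c ON c.customer_id = p.id AND c.amount > 1960.35

Result:
name  | amount
------+-------
Dave  | NULL  
Eve   | NULL  
Carol | NULL  
Grace | NULL  
Bob   | NULL  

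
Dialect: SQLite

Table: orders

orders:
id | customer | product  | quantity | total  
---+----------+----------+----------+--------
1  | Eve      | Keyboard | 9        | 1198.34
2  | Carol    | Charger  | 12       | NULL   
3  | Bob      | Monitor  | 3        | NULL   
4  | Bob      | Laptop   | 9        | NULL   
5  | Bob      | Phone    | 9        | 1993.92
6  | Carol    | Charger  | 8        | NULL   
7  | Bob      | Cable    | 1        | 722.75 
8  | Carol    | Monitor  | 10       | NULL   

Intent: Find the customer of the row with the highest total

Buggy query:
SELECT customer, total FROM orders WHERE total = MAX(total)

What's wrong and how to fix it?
Bug: WHERE is evaluated per row; an aggregate over the whole table isn't defined there

Fix: Wrap MAX in a scalar subquery so WHERE compares against a single value

Corrected query:
SELECT customer, total FROM orders WHERE total = (SELECT MAX(total) FROM orders)

Result:
customer | total  
---------+--------
Bob      | 1993.92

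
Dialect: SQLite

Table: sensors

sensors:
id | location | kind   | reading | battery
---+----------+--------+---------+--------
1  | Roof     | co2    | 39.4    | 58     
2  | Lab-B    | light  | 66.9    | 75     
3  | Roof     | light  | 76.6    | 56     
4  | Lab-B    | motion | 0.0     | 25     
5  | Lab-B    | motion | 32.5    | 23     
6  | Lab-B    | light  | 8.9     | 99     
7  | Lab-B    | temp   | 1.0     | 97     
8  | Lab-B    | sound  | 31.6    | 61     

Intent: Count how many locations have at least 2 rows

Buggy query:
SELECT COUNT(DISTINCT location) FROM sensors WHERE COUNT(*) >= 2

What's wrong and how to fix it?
Bug: COUNT(*) cannot appear in WHERE; the per-group count doesn't exist yet

Fix: Use a subquery that GROUPs and filters with HAVING, then count its rows

Corrected query:
SELECT COUNT(*) FROM (SELECT location FROM sensors GROUP BY location HAVING COUNT(*) >= 2)

Result:
COUNT(*)
--------
2       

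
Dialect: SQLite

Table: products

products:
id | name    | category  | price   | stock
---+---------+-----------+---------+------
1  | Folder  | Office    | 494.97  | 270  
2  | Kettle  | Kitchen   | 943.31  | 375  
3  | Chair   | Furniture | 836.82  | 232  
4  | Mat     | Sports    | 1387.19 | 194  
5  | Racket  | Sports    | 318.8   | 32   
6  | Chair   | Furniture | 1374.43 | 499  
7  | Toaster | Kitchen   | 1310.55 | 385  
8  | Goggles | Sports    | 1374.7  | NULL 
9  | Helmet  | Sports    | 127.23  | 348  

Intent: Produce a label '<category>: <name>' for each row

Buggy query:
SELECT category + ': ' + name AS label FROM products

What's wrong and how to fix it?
Bug: SQLite uses || for string concatenation; + coerces text to numbers (yielding 0)

Fix: Use the || operator for string concatenation

Corrected query:
SELECT category || ': ' || name AS label FROM products

Result:
label           
----------------
Office: Folder  
Kitchen: Kettle 
Furniture: Chair
Sports: Mat     
Sports: Racket  
Furniture: Chair
Kitchen: Toaster
Sports: Goggles 
Sports: Helmet  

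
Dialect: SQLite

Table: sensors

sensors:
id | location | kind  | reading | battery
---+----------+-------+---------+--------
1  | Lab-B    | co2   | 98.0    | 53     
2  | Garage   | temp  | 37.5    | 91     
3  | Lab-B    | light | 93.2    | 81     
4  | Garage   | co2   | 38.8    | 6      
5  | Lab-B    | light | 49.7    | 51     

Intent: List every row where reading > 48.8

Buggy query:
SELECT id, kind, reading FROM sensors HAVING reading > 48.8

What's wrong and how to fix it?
Bug: HAVING filters the output of aggregation, but this query has no GROUP BY and no aggregate functions, so SQLite rejects it (HAVING clause on a non-aggregate query); the condition here is per row

Fix: Use WHERE for row-level filtering

Corrected query:
SELECT id, kind, reading FROM sensors WHERE reading > 48.8

Result:
id | kind  | reading
---+-------+--------
1  | co2   | 98     
3  | light | 93.2   
5  | light | 49.7   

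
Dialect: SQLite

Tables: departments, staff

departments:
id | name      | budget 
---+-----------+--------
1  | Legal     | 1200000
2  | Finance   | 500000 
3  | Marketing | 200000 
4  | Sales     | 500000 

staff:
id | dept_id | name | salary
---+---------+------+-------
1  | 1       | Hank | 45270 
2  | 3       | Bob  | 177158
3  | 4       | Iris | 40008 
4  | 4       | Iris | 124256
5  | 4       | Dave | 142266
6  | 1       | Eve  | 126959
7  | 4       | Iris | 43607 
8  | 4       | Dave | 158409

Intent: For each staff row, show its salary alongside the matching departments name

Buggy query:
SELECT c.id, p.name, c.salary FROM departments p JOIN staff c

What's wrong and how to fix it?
Bug: Missing join condition: each staff row is matched to all departments rows instead of just its own

Fix: Specify the join condition linking the foreign key to the parent id

Corrected query:
SELECT c.id, p.name, c.salary FROM departments p JOIN staff c ON c.dept_id = p.id

Result:
id | name      | salary
---+-----------+-------
1  | Legal     | 45270 
2  | Marketing | 177158
3  | Sales     | 40008 
4  | Sales     | 124256
5  | Sales     | 142266
6  | Legal     | 126959
7  | Sales     | 43607 
8  | Sales     | 158409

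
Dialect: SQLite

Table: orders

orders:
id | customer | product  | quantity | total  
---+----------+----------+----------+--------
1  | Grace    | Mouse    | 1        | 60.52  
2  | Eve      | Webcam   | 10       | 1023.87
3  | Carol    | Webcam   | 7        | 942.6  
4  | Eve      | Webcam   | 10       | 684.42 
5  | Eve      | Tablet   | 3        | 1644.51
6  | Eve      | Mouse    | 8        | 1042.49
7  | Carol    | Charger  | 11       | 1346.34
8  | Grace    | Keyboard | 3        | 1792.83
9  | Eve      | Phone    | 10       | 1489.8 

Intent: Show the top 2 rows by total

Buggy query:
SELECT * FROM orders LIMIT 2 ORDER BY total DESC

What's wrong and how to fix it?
Bug: LIMIT must come after ORDER BY

Fix: Swap the clauses: ORDER BY first, then LIMIT

Corrected query:
SELECT * FROM orders ORDER BY total DESC LIMIT 2

Result:
id | customer | product  | quantity | total  
---+----------+----------+----------+--------
8  | Grace    | Keyboard | 3        | 1792.83
5  | Eve      | Tablet   | 3        | 1644.51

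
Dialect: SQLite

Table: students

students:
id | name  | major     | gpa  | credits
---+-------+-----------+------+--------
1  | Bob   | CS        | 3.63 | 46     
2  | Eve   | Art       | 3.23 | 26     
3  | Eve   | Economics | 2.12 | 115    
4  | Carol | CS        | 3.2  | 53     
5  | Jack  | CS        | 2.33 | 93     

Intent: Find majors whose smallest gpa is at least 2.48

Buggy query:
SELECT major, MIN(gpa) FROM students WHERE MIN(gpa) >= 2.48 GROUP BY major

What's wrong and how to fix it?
Bug: MIN() in WHERE is a misuse of aggregate

Fix: Use HAVING for the per-group MIN condition

Corrected query:
SELECT major, MIN(gpa) FROM students GROUP BY major HAVING MIN(gpa) >= 2.48

Result:
major | MIN(gpa)
------+---------
Art   | 3.23    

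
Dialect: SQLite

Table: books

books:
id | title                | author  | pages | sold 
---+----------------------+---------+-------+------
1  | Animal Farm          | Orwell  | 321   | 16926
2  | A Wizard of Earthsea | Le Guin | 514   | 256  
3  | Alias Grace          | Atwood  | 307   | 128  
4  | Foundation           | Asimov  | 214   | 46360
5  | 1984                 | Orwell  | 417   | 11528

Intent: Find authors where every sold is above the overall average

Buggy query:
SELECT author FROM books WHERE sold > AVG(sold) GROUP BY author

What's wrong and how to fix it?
Bug: AVG() is an aggregate; it can't sit directly in WHERE

Fix: Use a subquery for AVG and a HAVING MIN(...) filter so the condition holds for every row in the group

Corrected query:
SELECT author FROM books GROUP BY author HAVING MIN(sold) > (SELECT AVG(sold) FROM books)

Result:
author
------
Asimov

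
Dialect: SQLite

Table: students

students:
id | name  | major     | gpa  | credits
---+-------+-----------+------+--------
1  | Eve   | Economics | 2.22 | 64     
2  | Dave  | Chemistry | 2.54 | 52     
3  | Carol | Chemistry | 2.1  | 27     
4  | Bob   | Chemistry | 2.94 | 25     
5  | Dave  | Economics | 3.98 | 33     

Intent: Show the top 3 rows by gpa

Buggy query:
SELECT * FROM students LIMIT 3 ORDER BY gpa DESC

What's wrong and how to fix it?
Bug: ORDER BY cannot follow LIMIT; LIMIT is the final clause

Fix: Swap the clauses: ORDER BY first, then LIMIT

Corrected query:
SELECT * FROM students ORDER BY gpa DESC LIMIT 3

Result:
id | name | major     | gpa  | credits
---+------+-----------+------+--------
5  | Dave | Economics | 3.98 | 33     
4  | Bob  | Chemistry | 2.94 | 25     
2  | Dave | Chemistry | 2.54 | 52     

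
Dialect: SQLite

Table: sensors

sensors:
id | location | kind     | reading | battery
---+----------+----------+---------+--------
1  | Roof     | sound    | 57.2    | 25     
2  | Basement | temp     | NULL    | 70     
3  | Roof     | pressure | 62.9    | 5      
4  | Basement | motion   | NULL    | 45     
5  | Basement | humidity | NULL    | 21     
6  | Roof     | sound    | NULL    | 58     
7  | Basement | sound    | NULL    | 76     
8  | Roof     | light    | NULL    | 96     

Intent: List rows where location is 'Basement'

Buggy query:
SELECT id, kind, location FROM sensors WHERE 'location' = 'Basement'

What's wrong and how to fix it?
Bug: 'location' in single quotes is a string literal, not the column; the comparison is literal-vs-literal and never true

Fix: Reference the column as location without single quotes

Corrected query:
SELECT id, kind, location FROM sensors WHERE location = 'Basement'

Result:
id | kind     | location
---+----------+---------
2  | temp     | Basement
4  | motion   | Basement
5  | humidity | Basement
7  | sound    | Basement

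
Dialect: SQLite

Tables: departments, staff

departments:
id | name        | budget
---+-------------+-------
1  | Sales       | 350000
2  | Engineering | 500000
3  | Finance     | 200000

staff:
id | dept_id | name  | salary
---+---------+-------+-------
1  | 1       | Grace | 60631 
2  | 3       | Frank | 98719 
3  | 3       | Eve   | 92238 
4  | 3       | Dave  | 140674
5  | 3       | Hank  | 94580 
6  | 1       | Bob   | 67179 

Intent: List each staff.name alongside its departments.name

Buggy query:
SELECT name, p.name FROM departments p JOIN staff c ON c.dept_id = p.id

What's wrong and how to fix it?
Bug: 'name' exists in both joined tables, so the database can't tell which one is meant

Fix: Prefix ambiguous columns with the table alias

Corrected query:
SELECT c.name, p.name FROM departments p JOIN staff c ON c.dept_id = p.id

Result:
name  | name   
------+--------
Grace | Sales  
Frank | Finance
Eve   | Finance
Dave  | Finance
Hank  | Finance
Bob   | Sales  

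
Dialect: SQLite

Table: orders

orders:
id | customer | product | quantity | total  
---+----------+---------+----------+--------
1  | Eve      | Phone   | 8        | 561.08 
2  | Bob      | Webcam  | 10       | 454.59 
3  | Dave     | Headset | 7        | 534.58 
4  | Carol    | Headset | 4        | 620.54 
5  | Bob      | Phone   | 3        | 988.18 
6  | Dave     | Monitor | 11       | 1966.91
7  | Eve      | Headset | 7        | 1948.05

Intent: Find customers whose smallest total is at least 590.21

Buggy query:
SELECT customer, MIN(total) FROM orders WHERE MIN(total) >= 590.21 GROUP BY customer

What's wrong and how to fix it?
Bug: MIN() in WHERE is a misuse of aggregate

Fix: Use HAVING for the per-group MIN condition

Corrected query:
SELECT customer, MIN(total) FROM orders GROUP BY customer HAVING MIN(total) >= 590.21

Result:
customer | MIN(total)
---------+-----------
Carol    | 620.54    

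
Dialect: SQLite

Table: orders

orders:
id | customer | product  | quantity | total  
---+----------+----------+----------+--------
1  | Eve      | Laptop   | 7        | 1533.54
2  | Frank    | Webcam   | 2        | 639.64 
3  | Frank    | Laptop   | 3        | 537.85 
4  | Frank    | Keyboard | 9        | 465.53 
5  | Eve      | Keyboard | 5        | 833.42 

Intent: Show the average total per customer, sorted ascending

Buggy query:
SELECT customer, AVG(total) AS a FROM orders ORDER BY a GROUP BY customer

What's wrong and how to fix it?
Bug: GROUP BY must precede ORDER BY

Fix: Move ORDER BY to the end, after GROUP BY

Corrected query:
SELECT customer, AVG(total) AS a FROM orders GROUP BY customer ORDER BY a

Result:
customer | a         
---------+-----------
Frank    | 547.673333
Eve      | 1183.48   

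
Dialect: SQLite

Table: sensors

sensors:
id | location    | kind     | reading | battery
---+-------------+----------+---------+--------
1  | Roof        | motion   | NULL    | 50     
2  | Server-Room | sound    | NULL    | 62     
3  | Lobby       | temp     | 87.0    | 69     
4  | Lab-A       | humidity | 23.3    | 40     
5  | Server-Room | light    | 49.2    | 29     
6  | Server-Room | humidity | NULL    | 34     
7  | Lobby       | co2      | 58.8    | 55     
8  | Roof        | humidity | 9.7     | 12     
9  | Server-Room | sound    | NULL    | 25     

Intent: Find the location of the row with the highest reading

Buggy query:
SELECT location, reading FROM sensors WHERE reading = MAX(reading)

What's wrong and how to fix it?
Bug: WHERE is evaluated per row; an aggregate over the whole table isn't defined there

Fix: Use a subquery: WHERE reading = (SELECT MAX(reading) FROM sensors)

Corrected query:
SELECT location, reading FROM sensors WHERE reading = (SELECT MAX(reading) FROM sensors)

Result:
location | reading
---------+--------
Lobby    | 87     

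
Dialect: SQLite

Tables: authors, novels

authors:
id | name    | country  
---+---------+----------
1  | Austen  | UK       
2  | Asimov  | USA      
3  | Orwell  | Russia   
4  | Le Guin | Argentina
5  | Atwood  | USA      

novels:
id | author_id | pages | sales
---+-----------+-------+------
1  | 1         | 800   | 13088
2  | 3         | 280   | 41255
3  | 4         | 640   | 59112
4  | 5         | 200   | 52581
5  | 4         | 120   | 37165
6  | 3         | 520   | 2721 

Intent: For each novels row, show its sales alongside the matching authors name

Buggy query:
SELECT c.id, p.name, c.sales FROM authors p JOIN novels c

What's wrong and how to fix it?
Bug: JOIN with no ON clause produces a cartesian product; every novels row pairs with every authors row

Fix: Specify the join condition linking the foreign key to the parent id

Corrected query:
SELECT c.id, p.name, c.sales FROM authors p JOIN novels c ON c.author_id = p.id

Result:
id | name    | sales
---+---------+------
1  | Austen  | 13088
2  | Orwell  | 41255
3  | Le Guin | 59112
4  | Atwood  | 52581
5  | Le Guin | 37165
6  | Orwell  | 2721 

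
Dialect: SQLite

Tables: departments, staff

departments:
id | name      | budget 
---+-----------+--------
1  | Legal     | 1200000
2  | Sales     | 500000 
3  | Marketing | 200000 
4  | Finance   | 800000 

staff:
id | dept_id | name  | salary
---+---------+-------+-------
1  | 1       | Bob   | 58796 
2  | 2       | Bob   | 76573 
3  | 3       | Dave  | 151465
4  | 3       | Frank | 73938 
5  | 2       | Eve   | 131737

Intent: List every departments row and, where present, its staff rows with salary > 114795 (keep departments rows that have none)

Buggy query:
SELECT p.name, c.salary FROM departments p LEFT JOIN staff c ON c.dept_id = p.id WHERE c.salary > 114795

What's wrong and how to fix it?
Bug: A WHERE condition on the right-hand table after LEFT JOIN drops unmatched parents

Fix: Put 'c.salary > 114795' in the JOIN's ON clause instead of WHERE

Corrected query:
SELECT p.name, c.salary FROM departments p LEFT JOIN staff c ON c.dept_id = p.id AND c.salary > 114795

Result:
name      | salary
----------+-------
Legal     | NULL  
Sales     | 131737
Marketing | 151465
Finance   | NULL  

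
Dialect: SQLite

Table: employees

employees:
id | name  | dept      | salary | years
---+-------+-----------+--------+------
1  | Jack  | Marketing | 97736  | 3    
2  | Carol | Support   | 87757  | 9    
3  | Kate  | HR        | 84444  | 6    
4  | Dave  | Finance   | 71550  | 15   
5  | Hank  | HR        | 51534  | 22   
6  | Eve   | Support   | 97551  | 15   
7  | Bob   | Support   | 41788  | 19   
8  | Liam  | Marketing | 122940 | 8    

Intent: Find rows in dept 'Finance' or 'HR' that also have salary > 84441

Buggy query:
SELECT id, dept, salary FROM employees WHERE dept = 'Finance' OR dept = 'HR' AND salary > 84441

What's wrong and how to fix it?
Bug: AND binds tighter than OR, so this parses as dept = 'Finance' OR (dept = 'HR' AND salary > 84441)

Fix: Add parentheses around the OR so the AND applies to both alternatives

Corrected query:
SELECT id, dept, salary FROM employees WHERE (dept = 'Finance' OR dept = 'HR') AND salary > 84441

Result:
id | dept | salary
---+------+-------
3  | HR   | 84444 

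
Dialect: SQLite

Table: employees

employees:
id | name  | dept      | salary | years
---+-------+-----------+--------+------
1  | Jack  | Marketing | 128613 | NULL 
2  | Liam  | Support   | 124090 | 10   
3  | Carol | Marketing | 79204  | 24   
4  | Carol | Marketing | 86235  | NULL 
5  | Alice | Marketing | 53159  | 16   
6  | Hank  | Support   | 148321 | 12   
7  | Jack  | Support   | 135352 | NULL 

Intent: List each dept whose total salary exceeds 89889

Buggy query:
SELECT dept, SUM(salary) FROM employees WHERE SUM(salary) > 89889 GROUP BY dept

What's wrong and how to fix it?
Bug: Aggregate functions cannot appear in a WHERE clause

Fix: Use HAVING (which filters groups after aggregation) instead of WHERE

Corrected query:
SELECT dept, SUM(salary) FROM employees GROUP BY dept HAVING SUM(salary) > 89889

Result:
dept      | SUM(salary)
----------+------------
Marketing | 347211     
Support   | 407763     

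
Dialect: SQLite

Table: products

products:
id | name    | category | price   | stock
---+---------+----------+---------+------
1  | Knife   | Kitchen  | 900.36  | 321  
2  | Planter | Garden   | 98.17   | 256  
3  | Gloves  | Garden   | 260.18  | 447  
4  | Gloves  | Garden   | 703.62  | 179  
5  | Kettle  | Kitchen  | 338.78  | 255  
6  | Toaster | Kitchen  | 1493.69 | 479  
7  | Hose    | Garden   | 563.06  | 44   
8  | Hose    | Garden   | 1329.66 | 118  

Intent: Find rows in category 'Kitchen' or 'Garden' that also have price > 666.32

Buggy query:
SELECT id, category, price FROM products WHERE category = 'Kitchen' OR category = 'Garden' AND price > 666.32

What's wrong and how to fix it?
Bug: AND binds tighter than OR, so this parses as category = 'Kitchen' OR (category = 'Garden' AND price > 666.32)

Fix: Group the OR with parentheses (or use IN), then AND the threshold

Corrected query:
SELECT id, category, price FROM products WHERE (category = 'Kitchen' OR category = 'Garden') AND price > 666.32

Result:
id | category | price  
---+----------+--------
1  | Kitchen  | 900.36 
4  | Garden   | 703.62 
6  | Kitchen  | 1493.69
8  | Garden   | 1329.66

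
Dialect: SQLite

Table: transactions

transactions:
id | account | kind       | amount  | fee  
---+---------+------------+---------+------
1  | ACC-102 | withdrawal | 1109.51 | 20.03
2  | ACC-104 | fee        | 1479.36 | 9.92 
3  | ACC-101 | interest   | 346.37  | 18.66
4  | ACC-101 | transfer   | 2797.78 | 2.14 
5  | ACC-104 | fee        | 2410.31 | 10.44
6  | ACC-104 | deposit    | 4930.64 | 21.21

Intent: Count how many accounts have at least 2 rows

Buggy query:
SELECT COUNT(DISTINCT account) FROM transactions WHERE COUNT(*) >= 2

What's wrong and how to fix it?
Bug: COUNT(*) cannot appear in WHERE; the per-group count doesn't exist yet

Fix: Use a subquery that GROUPs and filters with HAVING, then count its rows

Corrected query:
SELECT COUNT(*) FROM (SELECT account FROM transactions GROUP BY account HAVING COUNT(*) >= 2)

Result:
COUNT(*)
--------
2       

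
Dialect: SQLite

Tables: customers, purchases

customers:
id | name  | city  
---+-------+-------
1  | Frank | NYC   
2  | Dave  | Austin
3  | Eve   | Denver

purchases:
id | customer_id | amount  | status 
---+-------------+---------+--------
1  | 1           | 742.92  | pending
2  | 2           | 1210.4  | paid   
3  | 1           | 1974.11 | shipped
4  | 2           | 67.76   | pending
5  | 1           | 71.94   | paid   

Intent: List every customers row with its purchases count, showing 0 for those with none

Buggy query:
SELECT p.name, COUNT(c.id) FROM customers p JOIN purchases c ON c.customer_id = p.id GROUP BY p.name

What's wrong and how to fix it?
Bug: INNER JOIN drops customers rows that have no matching purchases rows

Fix: Switch to LEFT JOIN to retain unmatched parent rows

Corrected query:
SELECT p.name, COUNT(c.id) FROM customers p LEFT JOIN purchases c ON c.customer_id = p.id GROUP BY p.name

Result:
name  | COUNT(c.id)
------+------------
Dave  | 2          
Eve   | 0          
Frank | 3          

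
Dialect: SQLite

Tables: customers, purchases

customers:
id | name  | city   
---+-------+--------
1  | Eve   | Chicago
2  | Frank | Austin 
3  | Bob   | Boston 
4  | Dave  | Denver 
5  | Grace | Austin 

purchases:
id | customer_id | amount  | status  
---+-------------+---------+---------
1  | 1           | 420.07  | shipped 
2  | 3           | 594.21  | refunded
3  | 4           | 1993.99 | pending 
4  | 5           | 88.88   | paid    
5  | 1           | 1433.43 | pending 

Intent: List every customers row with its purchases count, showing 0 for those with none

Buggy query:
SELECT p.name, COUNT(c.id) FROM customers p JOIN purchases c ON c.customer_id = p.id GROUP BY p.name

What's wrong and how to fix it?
Bug: INNER JOIN drops customers rows that have no matching purchases rows

Fix: Switch to LEFT JOIN to retain unmatched parent rows

Corrected query:
SELECT p.name, COUNT(c.id) FROM customers p LEFT JOIN purchases c ON c.customer_id = p.id GROUP BY p.name

Result:
name  | COUNT(c.id)
------+------------
Bob   | 1          
Dave  | 1          
Eve   | 2          
Frank | 0          
Grace | 1          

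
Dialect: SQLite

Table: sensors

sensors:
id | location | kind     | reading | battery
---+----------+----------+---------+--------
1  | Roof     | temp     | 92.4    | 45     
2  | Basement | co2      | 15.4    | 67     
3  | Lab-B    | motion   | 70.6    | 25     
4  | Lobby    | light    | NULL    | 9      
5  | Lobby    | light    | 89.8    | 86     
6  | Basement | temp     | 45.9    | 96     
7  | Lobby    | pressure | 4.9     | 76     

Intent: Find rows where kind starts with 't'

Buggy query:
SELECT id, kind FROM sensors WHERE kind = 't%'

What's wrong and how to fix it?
Bug: '=' compares the literal string including the % character; pattern matching needs LIKE

Fix: Use LIKE for wildcard pattern matching

Corrected query:
SELECT id, kind FROM sensors WHERE kind LIKE 't%'

Result:
id | kind
---+-----
1  | temp
6  | temp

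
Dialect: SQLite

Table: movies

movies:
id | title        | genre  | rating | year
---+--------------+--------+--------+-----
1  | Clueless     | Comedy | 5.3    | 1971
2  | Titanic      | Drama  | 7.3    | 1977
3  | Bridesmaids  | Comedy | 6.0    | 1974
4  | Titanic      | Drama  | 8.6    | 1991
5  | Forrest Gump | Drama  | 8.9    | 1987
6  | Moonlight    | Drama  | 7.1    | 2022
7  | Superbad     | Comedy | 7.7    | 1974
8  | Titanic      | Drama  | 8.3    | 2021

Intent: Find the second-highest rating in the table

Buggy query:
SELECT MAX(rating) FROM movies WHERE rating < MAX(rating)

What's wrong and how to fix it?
Bug: MAX(rating) on the right of the comparison is an aggregate-in-WHERE error

Fix: Put the inner MAX in a scalar subquery

Corrected query:
SELECT MAX(rating) FROM movies WHERE rating < (SELECT MAX(rating) FROM movies)

Result:
MAX(rating)
-----------
8.6        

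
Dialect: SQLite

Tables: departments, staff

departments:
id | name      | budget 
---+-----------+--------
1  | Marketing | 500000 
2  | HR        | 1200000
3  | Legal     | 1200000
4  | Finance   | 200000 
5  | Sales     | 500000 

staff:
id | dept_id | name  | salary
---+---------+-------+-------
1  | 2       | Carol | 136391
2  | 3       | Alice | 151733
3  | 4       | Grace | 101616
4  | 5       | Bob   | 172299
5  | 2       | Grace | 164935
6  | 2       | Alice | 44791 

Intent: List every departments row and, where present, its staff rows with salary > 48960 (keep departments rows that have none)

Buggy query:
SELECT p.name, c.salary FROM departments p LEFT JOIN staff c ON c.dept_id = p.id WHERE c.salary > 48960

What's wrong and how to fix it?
Bug: Filtering c.salary in WHERE discards the NULL rows produced by LEFT JOIN, turning it into an inner join

Fix: Put 'c.salary > 48960' in the JOIN's ON clause instead of WHERE

Corrected query:
SELECT p.name, c.salary FROM departments p LEFT JOIN staff c ON c.dept_id = p.id AND c.salary > 48960

Result:
name      | salary
----------+-------
Marketing | NULL  
HR        | 136391
HR        | 164935
Legal     | 151733
Finance   | 101616
Sales     | 172299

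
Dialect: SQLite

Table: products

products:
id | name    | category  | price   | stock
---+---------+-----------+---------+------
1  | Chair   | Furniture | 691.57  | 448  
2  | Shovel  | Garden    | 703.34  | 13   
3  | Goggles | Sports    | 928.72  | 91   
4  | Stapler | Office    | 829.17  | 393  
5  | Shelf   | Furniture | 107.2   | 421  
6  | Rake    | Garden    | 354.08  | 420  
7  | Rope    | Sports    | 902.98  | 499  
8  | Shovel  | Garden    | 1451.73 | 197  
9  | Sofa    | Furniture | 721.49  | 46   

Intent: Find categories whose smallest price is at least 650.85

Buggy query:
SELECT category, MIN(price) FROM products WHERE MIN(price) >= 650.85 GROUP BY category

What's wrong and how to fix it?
Bug: Aggregates like MIN are computed per group after WHERE runs

Fix: Replace WHERE with HAVING after the GROUP BY

Corrected query:
SELECT category, MIN(price) FROM products GROUP BY category HAVING MIN(price) >= 650.85

Result:
category | MIN(price)
---------+-----------
Office   | 829.17    
Sports   | 902.98    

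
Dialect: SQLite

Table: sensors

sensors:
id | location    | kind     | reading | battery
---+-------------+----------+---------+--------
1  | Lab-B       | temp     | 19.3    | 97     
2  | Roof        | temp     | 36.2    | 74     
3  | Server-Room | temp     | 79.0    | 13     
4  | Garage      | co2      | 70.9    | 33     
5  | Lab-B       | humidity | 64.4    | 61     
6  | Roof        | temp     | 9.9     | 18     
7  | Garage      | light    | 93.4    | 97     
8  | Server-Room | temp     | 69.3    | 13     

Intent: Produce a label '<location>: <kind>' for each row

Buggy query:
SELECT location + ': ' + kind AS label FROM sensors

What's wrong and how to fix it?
Bug: '+' is numeric addition; on text columns SQLite converts them to 0 instead of concatenating

Fix: Replace + with || to concatenate text

Corrected query:
SELECT location || ': ' || kind AS label FROM sensors

Result:
label            
-----------------
Lab-B: temp      
Roof: temp       
Server-Room: temp
Garage: co2      
Lab-B: humidity  
Roof: temp       
Garage: light    
Server-Room: temp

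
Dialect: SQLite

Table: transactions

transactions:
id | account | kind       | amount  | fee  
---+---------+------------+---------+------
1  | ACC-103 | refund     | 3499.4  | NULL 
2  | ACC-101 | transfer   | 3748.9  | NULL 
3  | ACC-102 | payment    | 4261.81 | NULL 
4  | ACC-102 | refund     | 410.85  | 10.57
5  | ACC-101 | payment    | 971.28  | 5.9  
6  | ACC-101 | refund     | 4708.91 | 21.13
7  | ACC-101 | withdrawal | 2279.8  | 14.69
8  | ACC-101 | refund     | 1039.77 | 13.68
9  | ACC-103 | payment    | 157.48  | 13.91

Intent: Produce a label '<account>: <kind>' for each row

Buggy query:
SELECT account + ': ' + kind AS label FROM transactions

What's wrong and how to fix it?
Bug: SQLite uses || for string concatenation; + coerces text to numbers (yielding 0)

Fix: Use the || operator for string concatenation

Corrected query:
SELECT account || ': ' || kind AS label FROM transactions

Result:
label              
-------------------
ACC-103: refund    
ACC-101: transfer  
ACC-102: payment   
ACC-102: refund    
ACC-101: payment   
ACC-101: refund    
ACC-101: withdrawal
ACC-101: refund    
ACC-103: payment   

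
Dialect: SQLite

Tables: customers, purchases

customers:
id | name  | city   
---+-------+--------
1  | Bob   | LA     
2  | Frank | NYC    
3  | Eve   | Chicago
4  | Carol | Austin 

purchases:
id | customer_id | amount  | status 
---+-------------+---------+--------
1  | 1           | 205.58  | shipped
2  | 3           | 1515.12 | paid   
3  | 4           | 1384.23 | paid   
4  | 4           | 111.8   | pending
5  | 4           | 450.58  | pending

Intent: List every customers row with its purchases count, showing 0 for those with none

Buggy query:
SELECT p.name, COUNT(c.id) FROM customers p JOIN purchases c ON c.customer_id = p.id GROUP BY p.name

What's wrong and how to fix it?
Bug: An inner join excludes parents with zero children

Fix: Switch to LEFT JOIN to retain unmatched parent rows

Corrected query:
SELECT p.name, COUNT(c.id) FROM customers p LEFT JOIN purchases c ON c.customer_id = p.id GROUP BY p.name

Result:
name  | COUNT(c.id)
------+------------
Bob   | 1          
Carol | 3          
Eve   | 1          
Frank | 0          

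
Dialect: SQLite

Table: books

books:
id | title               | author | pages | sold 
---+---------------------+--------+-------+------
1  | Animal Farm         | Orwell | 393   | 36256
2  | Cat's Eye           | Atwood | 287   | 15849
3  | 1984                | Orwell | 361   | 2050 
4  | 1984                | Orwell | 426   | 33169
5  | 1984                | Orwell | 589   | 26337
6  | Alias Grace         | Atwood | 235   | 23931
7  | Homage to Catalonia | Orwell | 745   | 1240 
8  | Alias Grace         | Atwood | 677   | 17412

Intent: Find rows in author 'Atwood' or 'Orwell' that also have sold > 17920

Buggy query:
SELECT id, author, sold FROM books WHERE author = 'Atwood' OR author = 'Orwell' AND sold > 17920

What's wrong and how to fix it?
Bug: AND binds tighter than OR, so this parses as author = 'Atwood' OR (author = 'Orwell' AND sold > 17920)

Fix: Add parentheses around the OR so the AND applies to both alternatives

Corrected query:
SELECT id, author, sold FROM books WHERE (author = 'Atwood' OR author = 'Orwell') AND sold > 17920

Result:
id | author | sold 
---+--------+------
1  | Orwell | 36256
4  | Orwell | 33169
5  | Orwell | 26337
6  | Atwood | 23931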